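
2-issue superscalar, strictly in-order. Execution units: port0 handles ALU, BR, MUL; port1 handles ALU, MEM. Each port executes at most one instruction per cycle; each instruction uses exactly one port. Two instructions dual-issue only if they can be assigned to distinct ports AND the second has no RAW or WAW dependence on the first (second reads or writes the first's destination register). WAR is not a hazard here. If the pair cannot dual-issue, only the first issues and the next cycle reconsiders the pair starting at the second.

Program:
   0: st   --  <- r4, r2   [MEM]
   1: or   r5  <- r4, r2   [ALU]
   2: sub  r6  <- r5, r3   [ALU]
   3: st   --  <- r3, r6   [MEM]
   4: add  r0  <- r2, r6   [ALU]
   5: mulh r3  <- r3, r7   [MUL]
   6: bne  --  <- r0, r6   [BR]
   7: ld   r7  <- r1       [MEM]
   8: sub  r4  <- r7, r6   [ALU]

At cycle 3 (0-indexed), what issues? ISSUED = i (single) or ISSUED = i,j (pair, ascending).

ISSUED = 5

0. st or @i0+i1  | dual
1. sub @i2  | RAW r6
2. st add @i3+i4  | dual
3. mulh @i5  | no-port MUL/BR
4. bne ld @i6+i7  | dual
5. sub @i8  | tail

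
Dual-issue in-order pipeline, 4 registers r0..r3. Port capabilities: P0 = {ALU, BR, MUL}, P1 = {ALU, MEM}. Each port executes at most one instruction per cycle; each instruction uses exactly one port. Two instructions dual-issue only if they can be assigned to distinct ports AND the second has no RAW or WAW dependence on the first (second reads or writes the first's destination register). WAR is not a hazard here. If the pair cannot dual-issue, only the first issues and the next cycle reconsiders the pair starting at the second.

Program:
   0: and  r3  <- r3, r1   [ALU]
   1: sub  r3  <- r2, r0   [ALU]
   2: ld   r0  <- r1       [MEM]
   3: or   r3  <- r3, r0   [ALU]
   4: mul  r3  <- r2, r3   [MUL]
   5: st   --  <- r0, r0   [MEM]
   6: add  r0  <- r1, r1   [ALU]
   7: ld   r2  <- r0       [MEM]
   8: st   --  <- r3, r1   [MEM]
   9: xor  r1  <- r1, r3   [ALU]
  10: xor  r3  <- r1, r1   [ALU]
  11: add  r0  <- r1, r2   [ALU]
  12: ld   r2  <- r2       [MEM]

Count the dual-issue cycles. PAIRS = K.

c0: i0 and  WAW r3
c1: i1,i2 sub;ld  pair
c2: i3 or  RAW+WAW r3
c3: i4,i5 mul;st  pair
c4: i6 add  RAW r0
c5: i7 ld  no-port MEM/MEM
c6: i8,i9 st;xor  pair
c7: i10,i11 xor;add  pair
c8: i12 ld  tail

PAIRS = 4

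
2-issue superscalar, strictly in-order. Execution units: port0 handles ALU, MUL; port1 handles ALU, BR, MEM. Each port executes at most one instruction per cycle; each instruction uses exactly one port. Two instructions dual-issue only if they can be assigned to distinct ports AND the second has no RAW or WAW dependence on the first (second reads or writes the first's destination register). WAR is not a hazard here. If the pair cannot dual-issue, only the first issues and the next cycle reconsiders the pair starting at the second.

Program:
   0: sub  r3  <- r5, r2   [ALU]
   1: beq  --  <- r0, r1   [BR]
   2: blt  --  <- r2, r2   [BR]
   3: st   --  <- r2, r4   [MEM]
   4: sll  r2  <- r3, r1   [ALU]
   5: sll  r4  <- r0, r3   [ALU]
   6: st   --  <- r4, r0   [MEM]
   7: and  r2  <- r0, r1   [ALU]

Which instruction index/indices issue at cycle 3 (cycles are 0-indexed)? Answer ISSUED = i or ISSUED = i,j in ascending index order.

ISSUED = 5

  cy0 -> i0+i1 (sub beq) 2-wide
  cy1 -> i2 (blt) no-port BR/MEM
  cy2 -> i3+i4 (st sll) 2-wide
  cy3 -> i5 (sll) RAW r4
  cy4 -> i6+i7 (st and) 2-wide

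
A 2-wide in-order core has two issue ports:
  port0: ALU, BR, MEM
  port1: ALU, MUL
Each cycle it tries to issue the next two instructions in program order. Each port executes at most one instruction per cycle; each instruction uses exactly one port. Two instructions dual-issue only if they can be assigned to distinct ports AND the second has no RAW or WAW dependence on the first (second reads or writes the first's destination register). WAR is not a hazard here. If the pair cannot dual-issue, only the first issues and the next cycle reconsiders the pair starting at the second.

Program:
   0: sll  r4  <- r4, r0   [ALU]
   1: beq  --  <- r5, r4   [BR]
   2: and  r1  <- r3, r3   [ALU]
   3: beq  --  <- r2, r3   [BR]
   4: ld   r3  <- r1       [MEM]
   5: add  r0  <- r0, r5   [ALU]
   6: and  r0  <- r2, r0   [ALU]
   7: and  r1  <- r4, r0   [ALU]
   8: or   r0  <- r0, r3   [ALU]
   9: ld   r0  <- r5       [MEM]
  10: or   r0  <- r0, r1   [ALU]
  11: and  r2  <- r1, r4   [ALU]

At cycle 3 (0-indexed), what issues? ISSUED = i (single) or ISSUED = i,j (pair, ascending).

  cy0 -> i0 (sll.ALU) RAW r4
  cy1 -> i1+i2 (beq.BR+and.ALU) pair
  cy2 -> i3 (beq.BR) no-port BR/MEM
  cy3 -> i4+i5 (ld.MEM+add.ALU) pair
  cy4 -> i6 (and.ALU) RAW r0
  cy5 -> i7+i8 (and.ALU+or.ALU) pair
  cy6 -> i9 (ld.MEM) RAW+WAW r0
  cy7 -> i10+i11 (or.ALU+and.ALU) pair

ISSUED = 4,5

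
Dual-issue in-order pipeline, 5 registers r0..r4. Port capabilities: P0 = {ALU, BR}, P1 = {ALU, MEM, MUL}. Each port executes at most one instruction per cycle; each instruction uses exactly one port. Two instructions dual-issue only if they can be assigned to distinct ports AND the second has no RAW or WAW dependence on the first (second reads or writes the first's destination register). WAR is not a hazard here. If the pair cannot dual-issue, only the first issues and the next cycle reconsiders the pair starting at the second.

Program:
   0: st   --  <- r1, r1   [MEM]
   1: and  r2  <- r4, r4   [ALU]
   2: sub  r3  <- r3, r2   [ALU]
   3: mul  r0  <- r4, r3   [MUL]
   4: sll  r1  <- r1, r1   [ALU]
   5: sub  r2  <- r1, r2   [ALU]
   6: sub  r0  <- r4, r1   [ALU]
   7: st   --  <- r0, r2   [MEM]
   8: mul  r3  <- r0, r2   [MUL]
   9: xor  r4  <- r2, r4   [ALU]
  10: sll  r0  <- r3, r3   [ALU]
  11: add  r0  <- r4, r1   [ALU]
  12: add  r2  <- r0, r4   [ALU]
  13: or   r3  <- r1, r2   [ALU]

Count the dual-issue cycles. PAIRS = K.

  cy0 -> i0+i1 (st/and) dual
  cy1 -> i2 (sub) RAW r3
  cy2 -> i3+i4 (mul/sll) dual
  cy3 -> i5+i6 (sub/sub) dual
  cy4 -> i7 (st) no-port MEM/MUL
  cy5 -> i8+i9 (mul/xor) dual
  cy6 -> i10 (sll) WAW r0
  cy7 -> i11 (add) RAW r0
  cy8 -> i12 (add) RAW r2
  cy9 -> i13 (or) tail

PAIRS = 4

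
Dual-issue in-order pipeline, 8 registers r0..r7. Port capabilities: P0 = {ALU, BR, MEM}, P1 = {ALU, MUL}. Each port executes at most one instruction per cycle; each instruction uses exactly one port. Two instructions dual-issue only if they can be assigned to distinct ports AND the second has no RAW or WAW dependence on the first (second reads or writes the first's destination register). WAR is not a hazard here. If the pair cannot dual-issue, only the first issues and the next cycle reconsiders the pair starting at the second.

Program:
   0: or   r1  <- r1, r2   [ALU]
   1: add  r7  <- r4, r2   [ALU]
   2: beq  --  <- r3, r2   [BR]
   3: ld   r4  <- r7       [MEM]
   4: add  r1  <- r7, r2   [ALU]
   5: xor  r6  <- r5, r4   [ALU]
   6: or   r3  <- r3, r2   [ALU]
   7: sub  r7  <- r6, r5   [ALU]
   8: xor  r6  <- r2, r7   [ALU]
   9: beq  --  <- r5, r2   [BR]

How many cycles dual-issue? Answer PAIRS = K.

PAIRS = 4

  cy0 -> i0/i1 (or;add) pair
  cy1 -> i2 (beq) no-port BR/MEM
  cy2 -> i3/i4 (ld;add) pair
  cy3 -> i5/i6 (xor;or) pair
  cy4 -> i7 (sub) RAW r7
  cy5 -> i8/i9 (xor;beq) pair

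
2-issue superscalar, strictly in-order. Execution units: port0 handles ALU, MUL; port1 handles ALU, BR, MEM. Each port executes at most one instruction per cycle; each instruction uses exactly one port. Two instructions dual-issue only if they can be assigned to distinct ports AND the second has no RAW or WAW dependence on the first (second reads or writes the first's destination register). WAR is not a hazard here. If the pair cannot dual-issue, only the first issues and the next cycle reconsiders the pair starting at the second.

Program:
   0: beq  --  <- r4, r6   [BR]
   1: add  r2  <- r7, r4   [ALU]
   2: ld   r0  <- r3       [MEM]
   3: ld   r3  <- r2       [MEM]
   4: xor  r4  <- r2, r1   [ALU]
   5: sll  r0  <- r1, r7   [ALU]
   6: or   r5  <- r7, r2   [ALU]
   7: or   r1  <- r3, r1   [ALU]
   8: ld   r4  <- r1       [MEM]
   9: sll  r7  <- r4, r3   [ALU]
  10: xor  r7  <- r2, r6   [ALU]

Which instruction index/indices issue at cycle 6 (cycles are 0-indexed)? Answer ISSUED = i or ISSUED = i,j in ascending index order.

ISSUED = 9

c0: i0+i1 beq+add  pair
c1: i2 ld  no-port MEM/MEM
c2: i3+i4 ld+xor  pair
c3: i5+i6 sll+or  pair
c4: i7 or  RAW r1
c5: i8 ld  RAW r4
c6: i9 sll  WAW r7
c7: i10 xor  tail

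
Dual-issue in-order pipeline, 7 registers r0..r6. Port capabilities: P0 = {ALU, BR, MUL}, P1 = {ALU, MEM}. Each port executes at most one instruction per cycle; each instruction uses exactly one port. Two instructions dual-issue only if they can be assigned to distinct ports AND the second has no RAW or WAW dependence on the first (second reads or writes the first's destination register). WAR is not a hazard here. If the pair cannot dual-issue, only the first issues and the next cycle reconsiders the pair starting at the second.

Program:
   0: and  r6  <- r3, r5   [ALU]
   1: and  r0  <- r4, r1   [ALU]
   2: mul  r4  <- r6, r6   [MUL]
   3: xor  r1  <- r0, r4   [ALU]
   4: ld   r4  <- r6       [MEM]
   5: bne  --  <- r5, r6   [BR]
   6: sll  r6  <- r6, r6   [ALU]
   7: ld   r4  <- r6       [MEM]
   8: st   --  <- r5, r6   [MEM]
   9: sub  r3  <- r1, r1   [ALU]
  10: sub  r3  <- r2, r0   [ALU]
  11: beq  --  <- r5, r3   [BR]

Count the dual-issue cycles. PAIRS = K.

c0: i0,i1 and.ALU+and.ALU  dual
c1: i2 mul.MUL  RAW r4
c2: i3,i4 xor.ALU+ld.MEM  dual
c3: i5,i6 bne.BR+sll.ALU  dual
c4: i7 ld.MEM  no-port MEM/MEM
c5: i8,i9 st.MEM+sub.ALU  dual
c6: i10 sub.ALU  RAW r3
c7: i11 beq.BR  tail

PAIRS = 4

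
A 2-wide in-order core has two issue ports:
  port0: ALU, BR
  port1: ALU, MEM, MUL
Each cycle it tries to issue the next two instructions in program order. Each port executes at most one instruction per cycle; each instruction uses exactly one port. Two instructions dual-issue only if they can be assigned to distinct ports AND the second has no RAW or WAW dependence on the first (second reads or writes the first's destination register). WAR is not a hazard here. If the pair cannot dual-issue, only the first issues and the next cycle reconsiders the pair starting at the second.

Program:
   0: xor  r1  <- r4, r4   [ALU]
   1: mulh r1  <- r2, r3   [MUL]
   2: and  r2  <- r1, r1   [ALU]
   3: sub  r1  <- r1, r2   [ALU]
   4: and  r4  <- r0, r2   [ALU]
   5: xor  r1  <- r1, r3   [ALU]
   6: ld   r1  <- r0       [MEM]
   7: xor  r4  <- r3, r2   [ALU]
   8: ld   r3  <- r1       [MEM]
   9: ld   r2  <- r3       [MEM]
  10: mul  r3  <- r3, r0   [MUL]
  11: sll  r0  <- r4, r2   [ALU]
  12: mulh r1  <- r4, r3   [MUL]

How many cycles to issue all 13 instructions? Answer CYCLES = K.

CYCLES = 10

#0 head=0: xor i0 WAW r1
#1 head=1: mulh i1 RAW r1
#2 head=2: and i2 RAW r2
#3 head=3: sub and i3,i4 2-wide
#4 head=5: xor i5 WAW r1
#5 head=6: ld xor i6,i7 2-wide
#6 head=8: ld i8 no-port MEM/MEM
#7 head=9: ld i9 no-port MEM/MUL
#8 head=10: mul sll i10,i11 2-wide
#9 head=12: mulh i12 tail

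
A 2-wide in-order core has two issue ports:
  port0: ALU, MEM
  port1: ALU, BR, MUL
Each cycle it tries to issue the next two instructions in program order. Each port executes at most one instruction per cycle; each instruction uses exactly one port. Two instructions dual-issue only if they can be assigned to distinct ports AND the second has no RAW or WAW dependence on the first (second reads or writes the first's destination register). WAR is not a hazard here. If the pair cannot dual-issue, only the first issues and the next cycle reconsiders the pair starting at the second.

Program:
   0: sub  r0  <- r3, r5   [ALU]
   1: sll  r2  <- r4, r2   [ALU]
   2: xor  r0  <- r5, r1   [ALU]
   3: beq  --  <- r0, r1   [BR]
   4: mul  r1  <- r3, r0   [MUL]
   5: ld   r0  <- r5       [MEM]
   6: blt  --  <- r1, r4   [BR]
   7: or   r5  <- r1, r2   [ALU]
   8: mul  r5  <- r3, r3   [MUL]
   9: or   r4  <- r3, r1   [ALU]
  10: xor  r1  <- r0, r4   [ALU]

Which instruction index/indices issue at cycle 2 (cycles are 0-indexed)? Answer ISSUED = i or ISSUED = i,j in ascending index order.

ISSUED = 3

0. sub.ALU/sll.ALU @i0/i1  | dual
1. xor.ALU @i2  | RAW r0
2. beq.BR @i3  | no-port BR/MUL
3. mul.MUL/ld.MEM @i4/i5  | dual
4. blt.BR/or.ALU @i6/i7  | dual
5. mul.MUL/or.ALU @i8/i9  | dual
6. xor.ALU @i10  | tail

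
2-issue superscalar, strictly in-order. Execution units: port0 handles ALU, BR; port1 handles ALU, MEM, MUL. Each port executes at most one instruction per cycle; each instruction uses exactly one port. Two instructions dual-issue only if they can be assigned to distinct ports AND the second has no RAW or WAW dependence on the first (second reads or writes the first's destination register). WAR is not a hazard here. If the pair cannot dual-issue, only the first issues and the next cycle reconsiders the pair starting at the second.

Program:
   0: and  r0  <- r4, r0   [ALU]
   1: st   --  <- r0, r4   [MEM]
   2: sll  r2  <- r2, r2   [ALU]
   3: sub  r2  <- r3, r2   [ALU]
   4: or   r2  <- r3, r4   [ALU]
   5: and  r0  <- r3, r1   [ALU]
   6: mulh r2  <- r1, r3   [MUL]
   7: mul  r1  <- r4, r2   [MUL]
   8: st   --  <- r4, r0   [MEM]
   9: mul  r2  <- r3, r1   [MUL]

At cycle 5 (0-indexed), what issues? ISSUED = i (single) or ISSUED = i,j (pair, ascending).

t=0 i0:and.ALU ; RAW r0
t=1 i1/i2:st.MEM sll.ALU ; 2-wide
t=2 i3:sub.ALU ; WAW r2
t=3 i4/i5:or.ALU and.ALU ; 2-wide
t=4 i6:mulh.MUL ; no-port MUL/MUL
t=5 i7:mul.MUL ; no-port MUL/MEM
t=6 i8:st.MEM ; no-port MEM/MUL
t=7 i9:mul.MUL ; tail

ISSUED = 7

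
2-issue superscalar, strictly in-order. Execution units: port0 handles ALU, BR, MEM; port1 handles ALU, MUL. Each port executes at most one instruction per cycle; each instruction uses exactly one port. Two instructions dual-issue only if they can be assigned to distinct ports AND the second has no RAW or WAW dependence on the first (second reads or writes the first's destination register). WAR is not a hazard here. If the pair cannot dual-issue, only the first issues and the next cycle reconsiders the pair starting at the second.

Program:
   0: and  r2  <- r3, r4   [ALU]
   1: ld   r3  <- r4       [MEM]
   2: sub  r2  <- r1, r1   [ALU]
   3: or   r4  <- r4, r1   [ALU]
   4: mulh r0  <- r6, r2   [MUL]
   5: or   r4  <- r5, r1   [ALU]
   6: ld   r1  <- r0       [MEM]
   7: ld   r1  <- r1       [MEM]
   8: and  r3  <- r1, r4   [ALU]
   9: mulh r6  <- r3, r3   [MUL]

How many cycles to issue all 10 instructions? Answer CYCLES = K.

c0: i0,i1 and.ALU+ld.MEM  dual
c1: i2,i3 sub.ALU+or.ALU  dual
c2: i4,i5 mulh.MUL+or.ALU  dual
c3: i6 ld.MEM  no-port MEM/MEM
c4: i7 ld.MEM  RAW r1
c5: i8 and.ALU  RAW r3
c6: i9 mulh.MUL  tail

CYCLES = 7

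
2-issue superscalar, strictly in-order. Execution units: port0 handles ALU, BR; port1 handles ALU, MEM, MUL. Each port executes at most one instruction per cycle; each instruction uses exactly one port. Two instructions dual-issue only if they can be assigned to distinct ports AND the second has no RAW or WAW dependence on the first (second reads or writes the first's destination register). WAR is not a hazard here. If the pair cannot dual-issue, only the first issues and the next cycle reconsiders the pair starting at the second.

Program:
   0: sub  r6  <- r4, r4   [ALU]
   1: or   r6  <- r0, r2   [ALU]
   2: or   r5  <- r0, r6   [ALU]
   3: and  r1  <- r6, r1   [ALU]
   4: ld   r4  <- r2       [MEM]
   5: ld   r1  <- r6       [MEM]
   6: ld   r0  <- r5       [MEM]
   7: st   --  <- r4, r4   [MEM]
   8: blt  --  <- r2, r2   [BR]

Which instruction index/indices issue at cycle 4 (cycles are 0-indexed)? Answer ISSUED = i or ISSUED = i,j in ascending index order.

ISSUED = 5

  cy0 -> i0 (sub) WAW r6
  cy1 -> i1 (or) RAW r6
  cy2 -> i2&i3 (or and) dual
  cy3 -> i4 (ld) no-port MEM/MEM
  cy4 -> i5 (ld) no-port MEM/MEM
  cy5 -> i6 (ld) no-port MEM/MEM
  cy6 -> i7&i8 (st blt) dual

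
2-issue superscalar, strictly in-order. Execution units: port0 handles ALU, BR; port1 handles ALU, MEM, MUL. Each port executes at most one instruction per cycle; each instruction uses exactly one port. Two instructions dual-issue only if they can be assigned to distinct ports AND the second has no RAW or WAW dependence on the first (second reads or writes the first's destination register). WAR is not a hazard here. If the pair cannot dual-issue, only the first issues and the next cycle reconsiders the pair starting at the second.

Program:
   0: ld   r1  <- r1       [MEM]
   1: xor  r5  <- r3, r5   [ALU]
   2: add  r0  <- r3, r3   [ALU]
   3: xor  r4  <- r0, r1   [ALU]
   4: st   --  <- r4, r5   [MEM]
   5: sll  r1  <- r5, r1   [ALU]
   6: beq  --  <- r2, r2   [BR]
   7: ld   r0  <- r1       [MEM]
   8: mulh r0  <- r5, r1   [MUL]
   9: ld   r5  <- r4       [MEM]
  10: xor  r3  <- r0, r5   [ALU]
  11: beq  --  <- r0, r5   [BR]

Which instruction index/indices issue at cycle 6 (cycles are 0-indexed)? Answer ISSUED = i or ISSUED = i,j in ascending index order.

ISSUED = 9

c0: i0/i1 ld/xor  2-wide
c1: i2 add  RAW r0
c2: i3 xor  RAW r4
c3: i4/i5 st/sll  2-wide
c4: i6/i7 beq/ld  2-wide
c5: i8 mulh  no-port MUL/MEM
c6: i9 ld  RAW r5
c7: i10/i11 xor/beq  2-wide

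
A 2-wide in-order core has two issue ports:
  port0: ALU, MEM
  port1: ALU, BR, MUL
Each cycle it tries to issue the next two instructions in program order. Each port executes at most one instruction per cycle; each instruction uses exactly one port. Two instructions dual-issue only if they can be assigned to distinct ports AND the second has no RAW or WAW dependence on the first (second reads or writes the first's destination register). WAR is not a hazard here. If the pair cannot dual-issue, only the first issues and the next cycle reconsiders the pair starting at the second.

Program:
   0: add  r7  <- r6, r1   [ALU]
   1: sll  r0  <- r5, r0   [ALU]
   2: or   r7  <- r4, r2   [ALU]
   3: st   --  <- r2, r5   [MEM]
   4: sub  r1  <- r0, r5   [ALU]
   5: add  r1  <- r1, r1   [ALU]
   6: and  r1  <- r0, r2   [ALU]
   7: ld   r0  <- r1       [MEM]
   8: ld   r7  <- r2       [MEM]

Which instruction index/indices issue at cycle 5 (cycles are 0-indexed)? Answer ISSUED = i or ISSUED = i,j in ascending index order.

ISSUED = 7

c0: i0,i1 add;sll  dual
c1: i2,i3 or;st  dual
c2: i4 sub  RAW+WAW r1
c3: i5 add  WAW r1
c4: i6 and  RAW r1
c5: i7 ld  no-port MEM/MEM
c6: i8 ld  tail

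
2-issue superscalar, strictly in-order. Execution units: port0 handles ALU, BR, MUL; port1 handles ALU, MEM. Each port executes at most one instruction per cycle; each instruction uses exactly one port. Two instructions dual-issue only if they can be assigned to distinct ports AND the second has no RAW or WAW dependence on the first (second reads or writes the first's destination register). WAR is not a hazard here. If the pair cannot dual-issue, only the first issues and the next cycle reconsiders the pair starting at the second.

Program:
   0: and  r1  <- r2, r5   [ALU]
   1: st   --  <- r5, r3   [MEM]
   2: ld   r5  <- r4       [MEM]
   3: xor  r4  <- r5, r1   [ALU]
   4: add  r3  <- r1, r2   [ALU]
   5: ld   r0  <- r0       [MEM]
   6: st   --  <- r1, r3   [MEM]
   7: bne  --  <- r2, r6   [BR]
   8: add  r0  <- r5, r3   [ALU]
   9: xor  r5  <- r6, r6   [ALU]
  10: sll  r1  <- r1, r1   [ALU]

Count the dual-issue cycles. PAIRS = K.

PAIRS = 4

c0: i0+i1 and st  2-wide
c1: i2 ld  RAW r5
c2: i3+i4 xor add  2-wide
c3: i5 ld  no-port MEM/MEM
c4: i6+i7 st bne  2-wide
c5: i8+i9 add xor  2-wide
c6: i10 sll  tail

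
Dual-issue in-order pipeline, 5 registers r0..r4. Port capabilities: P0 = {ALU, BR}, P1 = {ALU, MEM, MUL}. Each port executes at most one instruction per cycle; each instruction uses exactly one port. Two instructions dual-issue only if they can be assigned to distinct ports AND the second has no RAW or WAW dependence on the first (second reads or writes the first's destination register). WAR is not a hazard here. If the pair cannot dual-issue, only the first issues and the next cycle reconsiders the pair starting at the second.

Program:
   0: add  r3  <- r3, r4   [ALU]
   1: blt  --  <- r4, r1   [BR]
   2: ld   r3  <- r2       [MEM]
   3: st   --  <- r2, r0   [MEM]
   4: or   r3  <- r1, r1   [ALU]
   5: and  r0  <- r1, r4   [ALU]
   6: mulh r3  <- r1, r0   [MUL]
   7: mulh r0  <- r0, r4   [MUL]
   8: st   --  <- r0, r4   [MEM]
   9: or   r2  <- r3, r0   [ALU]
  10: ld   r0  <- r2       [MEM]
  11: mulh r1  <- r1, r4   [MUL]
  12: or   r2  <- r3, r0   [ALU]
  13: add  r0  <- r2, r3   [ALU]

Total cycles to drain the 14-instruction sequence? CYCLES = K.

CYCLES = 10

[0] i0,i1  add blt  -- dual
[1] i2  ld  -- no-port MEM/MEM
[2] i3,i4  st or  -- dual
[3] i5  and  -- RAW r0
[4] i6  mulh  -- no-port MUL/MUL
[5] i7  mulh  -- no-port MUL/MEM
[6] i8,i9  st or  -- dual
[7] i10  ld  -- no-port MEM/MUL
[8] i11,i12  mulh or  -- dual
[9] i13  add  -- tail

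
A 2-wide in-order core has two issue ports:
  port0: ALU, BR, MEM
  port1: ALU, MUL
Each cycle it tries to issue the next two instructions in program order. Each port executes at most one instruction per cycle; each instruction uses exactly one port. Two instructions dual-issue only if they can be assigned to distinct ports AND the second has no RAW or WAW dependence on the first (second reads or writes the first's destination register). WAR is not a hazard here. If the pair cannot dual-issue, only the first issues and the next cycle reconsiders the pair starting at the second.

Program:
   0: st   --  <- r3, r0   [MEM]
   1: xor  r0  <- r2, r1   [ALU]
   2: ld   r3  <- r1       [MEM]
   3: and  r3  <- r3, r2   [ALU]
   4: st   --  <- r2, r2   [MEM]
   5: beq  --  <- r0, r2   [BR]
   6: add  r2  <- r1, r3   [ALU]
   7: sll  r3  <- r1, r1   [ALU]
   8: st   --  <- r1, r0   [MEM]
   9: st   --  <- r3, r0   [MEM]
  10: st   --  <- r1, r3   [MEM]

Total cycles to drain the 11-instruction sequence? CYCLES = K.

#0 head=0: st+xor i0+i1 pair
#1 head=2: ld i2 RAW+WAW r3
#2 head=3: and+st i3+i4 pair
#3 head=5: beq+add i5+i6 pair
#4 head=7: sll+st i7+i8 pair
#5 head=9: st i9 no-port MEM/MEM
#6 head=10: st i10 tail

CYCLES = 7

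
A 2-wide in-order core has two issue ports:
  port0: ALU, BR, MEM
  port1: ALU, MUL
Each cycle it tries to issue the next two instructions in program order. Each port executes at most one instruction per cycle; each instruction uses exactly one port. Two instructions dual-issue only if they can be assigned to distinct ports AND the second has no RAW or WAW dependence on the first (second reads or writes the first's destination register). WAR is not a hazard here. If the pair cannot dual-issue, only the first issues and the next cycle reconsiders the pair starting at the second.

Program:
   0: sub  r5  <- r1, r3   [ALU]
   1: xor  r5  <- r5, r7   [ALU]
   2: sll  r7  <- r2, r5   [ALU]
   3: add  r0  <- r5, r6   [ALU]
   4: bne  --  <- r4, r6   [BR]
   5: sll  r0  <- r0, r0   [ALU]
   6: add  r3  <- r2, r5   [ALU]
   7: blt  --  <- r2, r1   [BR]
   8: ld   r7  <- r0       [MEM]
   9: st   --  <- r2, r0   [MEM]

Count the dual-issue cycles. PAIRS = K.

PAIRS = 3

#0 head=0: sub i0 RAW+WAW r5
#1 head=1: xor i1 RAW r5
#2 head=2: sll+add i2/i3 pair
#3 head=4: bne+sll i4/i5 pair
#4 head=6: add+blt i6/i7 pair
#5 head=8: ld i8 no-port MEM/MEM
#6 head=9: st i9 tail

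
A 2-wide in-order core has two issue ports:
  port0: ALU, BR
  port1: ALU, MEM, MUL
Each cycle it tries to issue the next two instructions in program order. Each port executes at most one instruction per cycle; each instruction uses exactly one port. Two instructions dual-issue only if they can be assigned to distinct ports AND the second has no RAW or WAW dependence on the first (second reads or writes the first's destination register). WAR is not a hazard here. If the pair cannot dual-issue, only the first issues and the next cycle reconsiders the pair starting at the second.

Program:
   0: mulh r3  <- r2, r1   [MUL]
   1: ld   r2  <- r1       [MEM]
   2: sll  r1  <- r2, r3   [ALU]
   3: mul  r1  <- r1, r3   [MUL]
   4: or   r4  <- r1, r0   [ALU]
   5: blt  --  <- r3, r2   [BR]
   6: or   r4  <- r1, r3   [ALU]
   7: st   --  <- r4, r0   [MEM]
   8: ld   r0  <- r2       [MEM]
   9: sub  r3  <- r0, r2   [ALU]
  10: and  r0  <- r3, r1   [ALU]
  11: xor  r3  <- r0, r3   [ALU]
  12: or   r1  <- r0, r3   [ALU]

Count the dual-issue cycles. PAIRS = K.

c0: i0 mulh.MUL  no-port MUL/MEM
c1: i1 ld.MEM  RAW r2
c2: i2 sll.ALU  RAW+WAW r1
c3: i3 mul.MUL  RAW r1
c4: i4&i5 or.ALU;blt.BR  pair
c5: i6 or.ALU  RAW r4
c6: i7 st.MEM  no-port MEM/MEM
c7: i8 ld.MEM  RAW r0
c8: i9 sub.ALU  RAW r3
c9: i10 and.ALU  RAW r0
c10: i11 xor.ALU  RAW r3
c11: i12 or.ALU  tail

PAIRS = 1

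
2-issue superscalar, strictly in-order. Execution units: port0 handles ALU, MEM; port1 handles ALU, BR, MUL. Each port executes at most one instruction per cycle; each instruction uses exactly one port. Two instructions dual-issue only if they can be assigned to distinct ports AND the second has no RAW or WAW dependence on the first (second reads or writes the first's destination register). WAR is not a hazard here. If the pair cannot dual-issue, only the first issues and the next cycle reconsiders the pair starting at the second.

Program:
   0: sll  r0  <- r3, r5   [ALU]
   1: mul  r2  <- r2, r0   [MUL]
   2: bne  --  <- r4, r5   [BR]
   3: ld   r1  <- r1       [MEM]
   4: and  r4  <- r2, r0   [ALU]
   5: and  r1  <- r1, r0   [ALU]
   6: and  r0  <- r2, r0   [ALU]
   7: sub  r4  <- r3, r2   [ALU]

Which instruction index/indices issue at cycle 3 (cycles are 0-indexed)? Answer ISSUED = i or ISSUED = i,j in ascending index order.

#0 head=0: sll i0 RAW r0
#1 head=1: mul i1 no-port MUL/BR
#2 head=2: bne;ld i2+i3 2-wide
#3 head=4: and;and i4+i5 2-wide
#4 head=6: and;sub i6+i7 2-wide

ISSUED = 4,5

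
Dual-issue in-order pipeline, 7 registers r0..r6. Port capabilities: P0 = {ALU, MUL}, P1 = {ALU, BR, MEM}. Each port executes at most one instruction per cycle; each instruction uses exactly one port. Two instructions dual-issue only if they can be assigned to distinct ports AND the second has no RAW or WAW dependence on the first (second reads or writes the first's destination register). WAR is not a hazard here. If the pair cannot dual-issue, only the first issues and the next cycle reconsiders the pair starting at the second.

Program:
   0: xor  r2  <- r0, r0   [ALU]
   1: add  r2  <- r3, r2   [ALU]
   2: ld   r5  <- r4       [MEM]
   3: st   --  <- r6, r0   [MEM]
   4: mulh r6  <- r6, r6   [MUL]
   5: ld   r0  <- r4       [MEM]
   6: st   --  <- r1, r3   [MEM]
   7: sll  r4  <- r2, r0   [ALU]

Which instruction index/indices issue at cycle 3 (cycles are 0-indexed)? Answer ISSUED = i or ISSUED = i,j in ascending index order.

0. xor.ALU @i0  | RAW+WAW r2
1. add.ALU;ld.MEM @i1,i2  | 2-wide
2. st.MEM;mulh.MUL @i3,i4  | 2-wide
3. ld.MEM @i5  | no-port MEM/MEM
4. st.MEM;sll.ALU @i6,i7  | 2-wide

ISSUED = 5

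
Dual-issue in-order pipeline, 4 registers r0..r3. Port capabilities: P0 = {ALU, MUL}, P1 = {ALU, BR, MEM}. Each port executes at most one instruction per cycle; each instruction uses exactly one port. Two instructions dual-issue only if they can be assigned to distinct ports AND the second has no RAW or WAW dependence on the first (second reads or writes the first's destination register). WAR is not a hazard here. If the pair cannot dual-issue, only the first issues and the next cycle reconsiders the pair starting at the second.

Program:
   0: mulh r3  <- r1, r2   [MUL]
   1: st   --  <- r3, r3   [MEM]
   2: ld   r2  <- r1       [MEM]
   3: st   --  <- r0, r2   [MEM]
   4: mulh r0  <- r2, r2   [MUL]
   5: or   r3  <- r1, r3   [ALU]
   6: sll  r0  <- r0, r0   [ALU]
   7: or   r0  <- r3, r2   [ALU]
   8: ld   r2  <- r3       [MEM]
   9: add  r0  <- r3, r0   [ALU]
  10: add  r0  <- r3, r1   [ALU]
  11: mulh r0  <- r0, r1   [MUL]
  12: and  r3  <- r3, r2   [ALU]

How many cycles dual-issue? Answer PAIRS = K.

0. mulh.MUL @i0  | RAW r3
1. st.MEM @i1  | no-port MEM/MEM
2. ld.MEM @i2  | no-port MEM/MEM
3. st.MEM/mulh.MUL @i3&i4  | 2-wide
4. or.ALU/sll.ALU @i5&i6  | 2-wide
5. or.ALU/ld.MEM @i7&i8  | 2-wide
6. add.ALU @i9  | WAW r0
7. add.ALU @i10  | RAW+WAW r0
8. mulh.MUL/and.ALU @i11&i12  | 2-wide

PAIRS = 4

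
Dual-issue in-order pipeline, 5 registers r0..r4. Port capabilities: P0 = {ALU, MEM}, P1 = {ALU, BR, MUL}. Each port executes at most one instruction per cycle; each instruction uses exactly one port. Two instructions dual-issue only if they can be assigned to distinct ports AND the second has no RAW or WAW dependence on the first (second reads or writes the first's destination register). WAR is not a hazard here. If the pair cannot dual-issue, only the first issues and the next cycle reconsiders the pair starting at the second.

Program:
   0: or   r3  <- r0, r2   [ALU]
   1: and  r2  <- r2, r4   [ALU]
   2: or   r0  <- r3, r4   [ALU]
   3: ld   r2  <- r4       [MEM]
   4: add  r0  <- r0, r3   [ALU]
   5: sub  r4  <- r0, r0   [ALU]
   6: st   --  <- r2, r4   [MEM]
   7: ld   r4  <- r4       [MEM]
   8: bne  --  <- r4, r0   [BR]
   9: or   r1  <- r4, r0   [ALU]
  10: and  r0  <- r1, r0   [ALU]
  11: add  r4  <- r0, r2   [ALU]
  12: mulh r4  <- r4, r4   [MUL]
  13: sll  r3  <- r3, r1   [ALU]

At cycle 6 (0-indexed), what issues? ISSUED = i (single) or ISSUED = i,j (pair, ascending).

ISSUED = 8,9

[0] i0&i1  or/and  -- 2-wide
[1] i2&i3  or/ld  -- 2-wide
[2] i4  add  -- RAW r0
[3] i5  sub  -- RAW r4
[4] i6  st  -- no-port MEM/MEM
[5] i7  ld  -- RAW r4
[6] i8&i9  bne/or  -- 2-wide
[7] i10  and  -- RAW r0
[8] i11  add  -- RAW+WAW r4
[9] i12&i13  mulh/sll  -- 2-wide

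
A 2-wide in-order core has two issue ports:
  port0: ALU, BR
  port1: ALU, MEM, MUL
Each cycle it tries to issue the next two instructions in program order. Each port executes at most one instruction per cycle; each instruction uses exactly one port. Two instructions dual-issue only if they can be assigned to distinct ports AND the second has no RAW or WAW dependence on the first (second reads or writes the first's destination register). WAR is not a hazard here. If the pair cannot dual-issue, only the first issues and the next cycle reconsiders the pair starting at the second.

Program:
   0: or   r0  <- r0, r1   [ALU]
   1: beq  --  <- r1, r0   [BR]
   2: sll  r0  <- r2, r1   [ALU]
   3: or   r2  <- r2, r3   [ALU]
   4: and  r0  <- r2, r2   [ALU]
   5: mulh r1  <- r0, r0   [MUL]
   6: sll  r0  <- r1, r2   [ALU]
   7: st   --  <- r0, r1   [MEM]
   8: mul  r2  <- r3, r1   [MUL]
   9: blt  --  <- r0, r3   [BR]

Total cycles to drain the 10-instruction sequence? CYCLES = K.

CYCLES = 8

t=0 i0:or.ALU ; RAW r0
t=1 i1&i2:beq.BR+sll.ALU ; dual
t=2 i3:or.ALU ; RAW r2
t=3 i4:and.ALU ; RAW r0
t=4 i5:mulh.MUL ; RAW r1
t=5 i6:sll.ALU ; RAW r0
t=6 i7:st.MEM ; no-port MEM/MUL
t=7 i8&i9:mul.MUL+blt.BR ; dual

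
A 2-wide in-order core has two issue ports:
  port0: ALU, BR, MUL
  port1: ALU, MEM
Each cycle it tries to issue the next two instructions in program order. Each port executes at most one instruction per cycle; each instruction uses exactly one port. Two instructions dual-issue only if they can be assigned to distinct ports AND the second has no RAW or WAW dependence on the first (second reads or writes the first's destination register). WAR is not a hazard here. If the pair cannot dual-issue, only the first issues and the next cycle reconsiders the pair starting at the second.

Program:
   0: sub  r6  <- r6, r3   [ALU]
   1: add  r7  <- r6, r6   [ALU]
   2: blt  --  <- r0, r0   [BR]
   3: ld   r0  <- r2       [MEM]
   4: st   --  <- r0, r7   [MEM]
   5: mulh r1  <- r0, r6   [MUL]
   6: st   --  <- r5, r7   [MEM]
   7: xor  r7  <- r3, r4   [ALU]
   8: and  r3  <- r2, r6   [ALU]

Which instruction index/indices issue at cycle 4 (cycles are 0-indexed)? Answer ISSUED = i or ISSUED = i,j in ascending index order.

ISSUED = 6,7

  cy0 -> i0 (sub.ALU) RAW r6
  cy1 -> i1&i2 (add.ALU/blt.BR) 2-wide
  cy2 -> i3 (ld.MEM) no-port MEM/MEM
  cy3 -> i4&i5 (st.MEM/mulh.MUL) 2-wide
  cy4 -> i6&i7 (st.MEM/xor.ALU) 2-wide
  cy5 -> i8 (and.ALU) tail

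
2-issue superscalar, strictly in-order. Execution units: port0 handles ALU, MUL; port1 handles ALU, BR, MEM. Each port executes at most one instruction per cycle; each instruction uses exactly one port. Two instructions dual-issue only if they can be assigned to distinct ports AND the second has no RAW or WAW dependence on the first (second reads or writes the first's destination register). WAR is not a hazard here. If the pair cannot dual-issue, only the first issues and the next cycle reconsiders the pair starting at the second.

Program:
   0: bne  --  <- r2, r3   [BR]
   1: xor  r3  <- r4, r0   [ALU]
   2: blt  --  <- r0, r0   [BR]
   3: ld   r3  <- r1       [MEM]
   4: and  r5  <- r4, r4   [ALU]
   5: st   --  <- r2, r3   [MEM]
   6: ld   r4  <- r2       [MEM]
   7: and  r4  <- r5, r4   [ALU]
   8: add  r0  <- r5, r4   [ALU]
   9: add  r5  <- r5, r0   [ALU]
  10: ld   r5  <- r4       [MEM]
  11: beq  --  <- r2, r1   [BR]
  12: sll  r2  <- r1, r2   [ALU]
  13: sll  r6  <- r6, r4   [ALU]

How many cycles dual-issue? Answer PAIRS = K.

PAIRS = 3

c0: i0/i1 bne+xor  dual
c1: i2 blt  no-port BR/MEM
c2: i3/i4 ld+and  dual
c3: i5 st  no-port MEM/MEM
c4: i6 ld  RAW+WAW r4
c5: i7 and  RAW r4
c6: i8 add  RAW r0
c7: i9 add  WAW r5
c8: i10 ld  no-port MEM/BR
c9: i11/i12 beq+sll  dual
c10: i13 sll  tail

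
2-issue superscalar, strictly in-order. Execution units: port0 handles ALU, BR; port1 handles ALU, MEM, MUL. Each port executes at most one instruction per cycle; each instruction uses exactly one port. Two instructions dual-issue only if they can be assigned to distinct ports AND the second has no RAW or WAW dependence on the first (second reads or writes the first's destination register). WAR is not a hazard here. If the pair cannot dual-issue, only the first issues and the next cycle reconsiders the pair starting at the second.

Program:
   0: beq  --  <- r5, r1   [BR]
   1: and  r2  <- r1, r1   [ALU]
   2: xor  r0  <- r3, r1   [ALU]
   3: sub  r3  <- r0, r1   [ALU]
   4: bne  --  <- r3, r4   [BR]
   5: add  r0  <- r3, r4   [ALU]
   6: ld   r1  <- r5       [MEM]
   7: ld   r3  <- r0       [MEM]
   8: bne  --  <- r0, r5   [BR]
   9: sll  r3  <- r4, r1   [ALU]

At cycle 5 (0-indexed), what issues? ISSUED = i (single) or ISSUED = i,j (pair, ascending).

0. beq+and @i0+i1  | 2-wide
1. xor @i2  | RAW r0
2. sub @i3  | RAW r3
3. bne+add @i4+i5  | 2-wide
4. ld @i6  | no-port MEM/MEM
5. ld+bne @i7+i8  | 2-wide
6. sll @i9  | tail

ISSUED = 7,8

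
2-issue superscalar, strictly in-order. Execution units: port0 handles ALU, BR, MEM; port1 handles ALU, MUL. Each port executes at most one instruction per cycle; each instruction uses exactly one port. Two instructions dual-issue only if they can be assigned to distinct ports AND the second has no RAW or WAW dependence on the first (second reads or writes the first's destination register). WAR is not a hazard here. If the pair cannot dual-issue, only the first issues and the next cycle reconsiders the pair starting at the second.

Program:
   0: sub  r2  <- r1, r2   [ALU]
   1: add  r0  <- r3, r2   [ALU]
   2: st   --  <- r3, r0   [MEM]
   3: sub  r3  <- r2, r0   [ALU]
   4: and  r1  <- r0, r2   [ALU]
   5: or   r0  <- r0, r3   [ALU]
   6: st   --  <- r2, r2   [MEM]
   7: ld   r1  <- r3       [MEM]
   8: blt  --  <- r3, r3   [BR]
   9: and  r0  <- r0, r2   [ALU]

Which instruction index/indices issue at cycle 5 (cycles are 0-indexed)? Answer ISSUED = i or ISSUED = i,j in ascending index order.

ISSUED = 7

[0] i0  sub.ALU  -- RAW r2
[1] i1  add.ALU  -- RAW r0
[2] i2+i3  st.MEM+sub.ALU  -- dual
[3] i4+i5  and.ALU+or.ALU  -- dual
[4] i6  st.MEM  -- no-port MEM/MEM
[5] i7  ld.MEM  -- no-port MEM/BR
[6] i8+i9  blt.BR+and.ALU  -- dual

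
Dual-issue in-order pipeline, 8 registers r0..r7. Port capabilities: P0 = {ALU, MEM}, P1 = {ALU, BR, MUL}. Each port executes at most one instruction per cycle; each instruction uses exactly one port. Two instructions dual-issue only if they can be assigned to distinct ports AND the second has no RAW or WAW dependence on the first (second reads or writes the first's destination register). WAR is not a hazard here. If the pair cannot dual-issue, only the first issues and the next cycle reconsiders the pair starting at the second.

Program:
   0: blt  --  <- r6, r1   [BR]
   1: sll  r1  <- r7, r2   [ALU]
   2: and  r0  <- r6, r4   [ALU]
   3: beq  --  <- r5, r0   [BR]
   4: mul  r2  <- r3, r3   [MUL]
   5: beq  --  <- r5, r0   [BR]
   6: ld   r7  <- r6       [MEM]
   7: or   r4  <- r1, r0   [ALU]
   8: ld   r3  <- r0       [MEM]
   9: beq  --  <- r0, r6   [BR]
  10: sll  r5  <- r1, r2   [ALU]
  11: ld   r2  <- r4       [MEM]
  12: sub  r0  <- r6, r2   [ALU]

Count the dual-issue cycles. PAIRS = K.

PAIRS = 4

t=0 i0+i1:blt/sll ; dual
t=1 i2:and ; RAW r0
t=2 i3:beq ; no-port BR/MUL
t=3 i4:mul ; no-port MUL/BR
t=4 i5+i6:beq/ld ; dual
t=5 i7+i8:or/ld ; dual
t=6 i9+i10:beq/sll ; dual
t=7 i11:ld ; RAW r2
t=8 i12:sub ; tail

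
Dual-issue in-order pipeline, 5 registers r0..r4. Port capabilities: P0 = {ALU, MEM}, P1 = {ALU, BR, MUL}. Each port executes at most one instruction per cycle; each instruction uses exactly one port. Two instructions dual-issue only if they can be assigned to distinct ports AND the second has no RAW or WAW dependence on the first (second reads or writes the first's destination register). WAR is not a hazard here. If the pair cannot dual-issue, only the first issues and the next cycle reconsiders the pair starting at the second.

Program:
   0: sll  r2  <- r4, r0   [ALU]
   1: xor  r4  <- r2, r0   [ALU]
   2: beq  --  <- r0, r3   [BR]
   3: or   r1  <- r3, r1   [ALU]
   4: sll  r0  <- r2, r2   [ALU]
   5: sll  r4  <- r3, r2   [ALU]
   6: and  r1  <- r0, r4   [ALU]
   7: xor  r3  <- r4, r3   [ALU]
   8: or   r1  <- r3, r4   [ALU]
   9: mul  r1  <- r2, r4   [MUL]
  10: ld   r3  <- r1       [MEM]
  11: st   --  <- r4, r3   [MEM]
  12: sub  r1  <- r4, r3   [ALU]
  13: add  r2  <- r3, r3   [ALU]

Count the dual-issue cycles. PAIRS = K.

PAIRS = 4

c0: i0 sll  RAW r2
c1: i1,i2 xor/beq  dual
c2: i3,i4 or/sll  dual
c3: i5 sll  RAW r4
c4: i6,i7 and/xor  dual
c5: i8 or  WAW r1
c6: i9 mul  RAW r1
c7: i10 ld  no-port MEM/MEM
c8: i11,i12 st/sub  dual
c9: i13 add  tail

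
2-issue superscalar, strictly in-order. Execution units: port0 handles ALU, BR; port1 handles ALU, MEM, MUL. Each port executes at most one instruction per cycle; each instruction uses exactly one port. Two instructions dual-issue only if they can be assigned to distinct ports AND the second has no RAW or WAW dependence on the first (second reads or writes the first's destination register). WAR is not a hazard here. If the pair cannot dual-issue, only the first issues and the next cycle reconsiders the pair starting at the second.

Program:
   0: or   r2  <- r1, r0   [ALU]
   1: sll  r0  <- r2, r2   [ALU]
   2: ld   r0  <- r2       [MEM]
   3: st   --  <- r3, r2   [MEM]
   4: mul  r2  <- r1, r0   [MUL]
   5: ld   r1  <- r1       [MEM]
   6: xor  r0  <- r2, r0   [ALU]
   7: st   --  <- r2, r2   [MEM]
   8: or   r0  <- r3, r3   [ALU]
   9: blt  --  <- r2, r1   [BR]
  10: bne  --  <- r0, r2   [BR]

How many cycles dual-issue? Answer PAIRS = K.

#0 head=0: or.ALU i0 RAW r2
#1 head=1: sll.ALU i1 WAW r0
#2 head=2: ld.MEM i2 no-port MEM/MEM
#3 head=3: st.MEM i3 no-port MEM/MUL
#4 head=4: mul.MUL i4 no-port MUL/MEM
#5 head=5: ld.MEM xor.ALU i5+i6 2-wide
#6 head=7: st.MEM or.ALU i7+i8 2-wide
#7 head=9: blt.BR i9 no-port BR/BR
#8 head=10: bne.BR i10 tail

PAIRS = 2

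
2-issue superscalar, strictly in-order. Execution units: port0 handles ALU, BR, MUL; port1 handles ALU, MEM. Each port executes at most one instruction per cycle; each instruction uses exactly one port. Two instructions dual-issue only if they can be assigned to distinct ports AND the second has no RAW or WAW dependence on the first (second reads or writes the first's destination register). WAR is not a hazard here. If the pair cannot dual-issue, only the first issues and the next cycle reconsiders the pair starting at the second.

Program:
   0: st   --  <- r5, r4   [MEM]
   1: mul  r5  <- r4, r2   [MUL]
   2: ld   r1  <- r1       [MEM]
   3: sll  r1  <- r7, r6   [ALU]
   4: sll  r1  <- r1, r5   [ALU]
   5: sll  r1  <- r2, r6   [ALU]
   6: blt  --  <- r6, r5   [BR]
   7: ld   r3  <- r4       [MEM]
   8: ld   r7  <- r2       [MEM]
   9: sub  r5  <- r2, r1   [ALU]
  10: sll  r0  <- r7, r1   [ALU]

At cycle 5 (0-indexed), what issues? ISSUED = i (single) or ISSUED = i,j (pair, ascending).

ISSUED = 7

  cy0 -> i0,i1 (st.MEM mul.MUL) 2-wide
  cy1 -> i2 (ld.MEM) WAW r1
  cy2 -> i3 (sll.ALU) RAW+WAW r1
  cy3 -> i4 (sll.ALU) WAW r1
  cy4 -> i5,i6 (sll.ALU blt.BR) 2-wide
  cy5 -> i7 (ld.MEM) no-port MEM/MEM
  cy6 -> i8,i9 (ld.MEM sub.ALU) 2-wide
  cy7 -> i10 (sll.ALU) tail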